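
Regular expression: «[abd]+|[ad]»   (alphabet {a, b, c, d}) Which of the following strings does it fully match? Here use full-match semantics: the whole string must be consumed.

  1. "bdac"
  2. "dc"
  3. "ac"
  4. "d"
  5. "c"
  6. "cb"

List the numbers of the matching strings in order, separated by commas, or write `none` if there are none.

4

1 → no match
2 → no match
3 → no match
4 → match
5 → no match
6 → no match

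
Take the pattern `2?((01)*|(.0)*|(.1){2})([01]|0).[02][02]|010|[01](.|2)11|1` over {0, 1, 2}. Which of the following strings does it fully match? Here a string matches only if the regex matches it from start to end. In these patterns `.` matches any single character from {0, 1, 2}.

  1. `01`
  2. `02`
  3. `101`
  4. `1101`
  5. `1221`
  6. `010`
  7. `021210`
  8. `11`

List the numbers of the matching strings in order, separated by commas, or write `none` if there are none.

6

1. `01` → no match
2. `02` → no match
3. `101` → no match
4. `1101` → no match
5. `1221` → no match
6. `010` → match
7. `021210` → no match
8. `11` → no match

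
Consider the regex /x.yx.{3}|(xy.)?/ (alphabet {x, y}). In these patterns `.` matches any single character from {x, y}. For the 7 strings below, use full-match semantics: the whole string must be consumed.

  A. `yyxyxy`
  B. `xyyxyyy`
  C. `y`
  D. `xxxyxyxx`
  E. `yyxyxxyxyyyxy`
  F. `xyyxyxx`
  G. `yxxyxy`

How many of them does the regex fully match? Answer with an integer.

2

A → no match
B → match
C → no match
D → no match
E → no match
F → match
G → no match
Total matched: 2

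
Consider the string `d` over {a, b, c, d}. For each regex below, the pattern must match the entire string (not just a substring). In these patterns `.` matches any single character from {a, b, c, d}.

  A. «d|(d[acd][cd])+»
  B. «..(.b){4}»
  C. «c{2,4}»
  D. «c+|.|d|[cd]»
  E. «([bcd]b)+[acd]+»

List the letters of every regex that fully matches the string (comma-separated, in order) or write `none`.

A → match
B → no match — must end with `b`
C → no match — must start with `c`
D → match
E → no match

A, D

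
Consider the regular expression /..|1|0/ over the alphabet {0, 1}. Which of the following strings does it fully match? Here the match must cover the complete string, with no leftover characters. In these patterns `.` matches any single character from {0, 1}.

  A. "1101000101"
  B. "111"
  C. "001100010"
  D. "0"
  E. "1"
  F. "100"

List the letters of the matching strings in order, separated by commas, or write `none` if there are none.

D, E

A. "1101000101" → no match
B. "111" → no match
C. "001100010" → no match
D. "0" → match
E. "1" → match
F. "100" → no match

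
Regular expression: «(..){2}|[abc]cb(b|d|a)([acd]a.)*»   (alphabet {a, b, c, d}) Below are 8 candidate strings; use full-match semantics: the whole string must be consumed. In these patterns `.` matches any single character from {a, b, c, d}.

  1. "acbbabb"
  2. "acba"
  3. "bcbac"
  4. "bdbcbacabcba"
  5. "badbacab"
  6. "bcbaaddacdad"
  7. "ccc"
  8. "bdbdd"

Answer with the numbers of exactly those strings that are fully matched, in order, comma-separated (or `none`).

2

1 → no match
2 → match
3 → no match
4 → no match
5 → no match
6 → no match
7 → no match
8 → no match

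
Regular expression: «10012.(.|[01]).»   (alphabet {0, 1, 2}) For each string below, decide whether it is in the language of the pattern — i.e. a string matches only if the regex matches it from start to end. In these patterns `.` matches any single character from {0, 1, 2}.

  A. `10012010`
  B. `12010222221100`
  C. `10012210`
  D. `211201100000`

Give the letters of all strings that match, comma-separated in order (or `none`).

A, C

A. `10012010` → match
B → no match — must start with `10012`
C. `10012210` → match
D. `211201100000` → no match — must start with `10012`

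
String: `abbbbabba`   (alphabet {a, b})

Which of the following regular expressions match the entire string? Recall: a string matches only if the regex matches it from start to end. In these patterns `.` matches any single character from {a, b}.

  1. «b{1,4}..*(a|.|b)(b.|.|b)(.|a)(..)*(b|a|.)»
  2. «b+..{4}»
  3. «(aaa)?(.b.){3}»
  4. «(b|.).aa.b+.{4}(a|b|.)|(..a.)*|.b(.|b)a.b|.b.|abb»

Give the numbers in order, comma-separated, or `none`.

1 → no match — must start with `b`
2 → no match — must start with `b`
3 → match
4 → no match

3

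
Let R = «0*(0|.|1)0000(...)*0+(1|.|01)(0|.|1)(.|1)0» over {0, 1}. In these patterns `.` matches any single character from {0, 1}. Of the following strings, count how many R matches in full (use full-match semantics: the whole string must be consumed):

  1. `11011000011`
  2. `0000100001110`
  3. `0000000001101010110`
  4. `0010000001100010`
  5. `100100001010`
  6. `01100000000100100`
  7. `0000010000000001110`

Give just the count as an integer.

1. `11011000011` → no match — must end with `0`
2 → no match
3 → no match
4 → no match
5. `100100001010` → no match
6 → no match
7 → match
Total matched: 1

1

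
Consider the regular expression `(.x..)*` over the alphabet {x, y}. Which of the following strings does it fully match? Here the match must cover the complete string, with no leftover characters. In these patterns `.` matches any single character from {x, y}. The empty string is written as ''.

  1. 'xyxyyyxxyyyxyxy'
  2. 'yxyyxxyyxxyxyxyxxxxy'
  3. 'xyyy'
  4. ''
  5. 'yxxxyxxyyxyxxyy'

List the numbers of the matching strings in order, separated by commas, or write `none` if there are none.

1 → no match
2 → match
3. 'xyyy' → no match
4. '' → match
5 → no match

2, 4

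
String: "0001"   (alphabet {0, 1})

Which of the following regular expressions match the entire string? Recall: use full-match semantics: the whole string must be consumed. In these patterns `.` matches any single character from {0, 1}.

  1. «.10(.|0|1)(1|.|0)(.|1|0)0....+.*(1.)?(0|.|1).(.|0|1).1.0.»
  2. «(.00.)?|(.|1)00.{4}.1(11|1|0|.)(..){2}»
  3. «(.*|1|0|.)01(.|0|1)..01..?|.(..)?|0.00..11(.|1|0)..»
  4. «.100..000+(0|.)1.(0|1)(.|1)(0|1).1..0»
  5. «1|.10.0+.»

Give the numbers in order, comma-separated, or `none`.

1 → no match
2 → match
3 → no match
4 → no match — must end with "0"
5 → no match

2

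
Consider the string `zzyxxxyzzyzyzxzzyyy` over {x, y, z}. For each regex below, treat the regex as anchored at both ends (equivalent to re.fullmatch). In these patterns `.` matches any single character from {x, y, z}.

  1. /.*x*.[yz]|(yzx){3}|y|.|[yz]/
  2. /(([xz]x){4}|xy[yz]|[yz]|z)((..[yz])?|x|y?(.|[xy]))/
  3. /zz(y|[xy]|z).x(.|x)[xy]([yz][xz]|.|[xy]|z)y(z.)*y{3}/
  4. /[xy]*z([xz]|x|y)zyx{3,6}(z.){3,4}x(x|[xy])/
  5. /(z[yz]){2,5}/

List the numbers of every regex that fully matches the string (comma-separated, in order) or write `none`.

1 → match
2 → no match
3 → match
4 → no match
5 → no match

1, 3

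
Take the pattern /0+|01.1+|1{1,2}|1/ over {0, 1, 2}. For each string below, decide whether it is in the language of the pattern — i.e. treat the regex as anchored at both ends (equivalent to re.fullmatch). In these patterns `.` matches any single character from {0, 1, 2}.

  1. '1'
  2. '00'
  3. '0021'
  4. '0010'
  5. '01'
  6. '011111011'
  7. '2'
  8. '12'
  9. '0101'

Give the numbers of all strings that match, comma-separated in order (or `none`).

1. '1' → match
2. '00' → match
3. '0021' → no match
4. '0010' → no match
5. '01' → no match
6. '011111011' → no match
7. '2' → no match
8. '12' → no match
9. '0101' → match

1, 2, 9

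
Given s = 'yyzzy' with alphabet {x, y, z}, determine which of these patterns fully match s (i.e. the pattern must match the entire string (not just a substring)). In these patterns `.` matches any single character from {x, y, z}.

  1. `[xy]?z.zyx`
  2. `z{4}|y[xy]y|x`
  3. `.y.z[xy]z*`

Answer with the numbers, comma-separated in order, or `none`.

3

1 → no match — must end with 'zyx'
2 → no match
3 → match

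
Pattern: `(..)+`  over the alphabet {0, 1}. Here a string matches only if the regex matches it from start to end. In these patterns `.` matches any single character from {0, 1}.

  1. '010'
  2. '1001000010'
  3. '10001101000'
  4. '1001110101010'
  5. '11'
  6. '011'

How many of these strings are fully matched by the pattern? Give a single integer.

1 → no match
2 → match
3 → no match
4 → no match
5 → match
6 → no match
Total matched: 2

2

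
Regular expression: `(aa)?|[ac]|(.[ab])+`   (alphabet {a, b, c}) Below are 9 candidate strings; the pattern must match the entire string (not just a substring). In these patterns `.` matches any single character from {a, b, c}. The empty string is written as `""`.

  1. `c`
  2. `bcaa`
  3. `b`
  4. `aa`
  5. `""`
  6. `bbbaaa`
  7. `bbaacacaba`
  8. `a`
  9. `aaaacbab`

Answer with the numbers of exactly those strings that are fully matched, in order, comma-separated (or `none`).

1, 4, 5, 6, 7, 8, 9

1. `c` → match
2. `bcaa` → no match
3. `b` → no match
4. `aa` → match
5. `""` → match
6. `bbbaaa` → match
7. `bbaacacaba` → match
8. `a` → match
9. `aaaacbab` → match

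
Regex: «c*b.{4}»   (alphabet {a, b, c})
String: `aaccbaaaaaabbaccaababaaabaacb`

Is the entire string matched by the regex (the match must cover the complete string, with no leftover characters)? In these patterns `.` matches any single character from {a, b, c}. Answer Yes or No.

No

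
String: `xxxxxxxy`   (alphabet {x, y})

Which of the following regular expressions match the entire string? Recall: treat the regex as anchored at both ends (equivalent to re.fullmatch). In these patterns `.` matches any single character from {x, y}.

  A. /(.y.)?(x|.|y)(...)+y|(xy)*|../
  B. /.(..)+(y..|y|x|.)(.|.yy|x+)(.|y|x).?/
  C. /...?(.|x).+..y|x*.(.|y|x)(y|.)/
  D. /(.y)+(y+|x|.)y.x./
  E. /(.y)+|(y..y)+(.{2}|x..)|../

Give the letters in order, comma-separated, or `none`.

A → match
B → match
C → match
D → no match
E → no match

A, B, C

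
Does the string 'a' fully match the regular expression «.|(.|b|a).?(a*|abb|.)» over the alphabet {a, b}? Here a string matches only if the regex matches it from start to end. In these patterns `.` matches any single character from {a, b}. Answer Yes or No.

Yes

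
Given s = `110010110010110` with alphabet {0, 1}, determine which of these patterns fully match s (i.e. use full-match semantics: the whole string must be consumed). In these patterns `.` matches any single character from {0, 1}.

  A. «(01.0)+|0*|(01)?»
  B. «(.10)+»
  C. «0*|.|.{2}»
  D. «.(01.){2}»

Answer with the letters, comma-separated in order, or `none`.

B

A → no match
B → match
C → no match
D → no match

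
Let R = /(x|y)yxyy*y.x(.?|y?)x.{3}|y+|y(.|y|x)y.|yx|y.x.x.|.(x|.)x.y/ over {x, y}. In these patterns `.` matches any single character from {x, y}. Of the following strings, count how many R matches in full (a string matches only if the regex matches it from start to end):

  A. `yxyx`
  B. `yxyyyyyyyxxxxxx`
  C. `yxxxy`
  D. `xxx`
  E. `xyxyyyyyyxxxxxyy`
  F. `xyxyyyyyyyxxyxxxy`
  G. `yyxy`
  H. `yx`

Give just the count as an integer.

5

A → match
B → no match
C → match
D → no match
E → match
F → match
G → no match
H → match
Total matched: 5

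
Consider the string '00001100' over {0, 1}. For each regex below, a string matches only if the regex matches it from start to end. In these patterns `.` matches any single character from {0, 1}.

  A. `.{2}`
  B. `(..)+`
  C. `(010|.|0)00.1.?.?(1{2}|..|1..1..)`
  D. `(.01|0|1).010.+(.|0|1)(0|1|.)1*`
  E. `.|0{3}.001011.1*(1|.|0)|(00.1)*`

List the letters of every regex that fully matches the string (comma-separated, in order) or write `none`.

B, C

A → no match
B → match
C → match
D → no match
E → no match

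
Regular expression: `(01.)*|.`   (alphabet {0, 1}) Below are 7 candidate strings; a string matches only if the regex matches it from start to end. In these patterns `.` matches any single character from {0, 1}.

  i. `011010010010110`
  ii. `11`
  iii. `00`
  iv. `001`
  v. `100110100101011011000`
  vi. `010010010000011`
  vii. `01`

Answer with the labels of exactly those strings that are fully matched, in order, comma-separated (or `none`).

none

i → no match
ii. `11` → no match
iii. `00` → no match
iv. `001` → no match
v → no match
vi → no match
vii. `01` → no match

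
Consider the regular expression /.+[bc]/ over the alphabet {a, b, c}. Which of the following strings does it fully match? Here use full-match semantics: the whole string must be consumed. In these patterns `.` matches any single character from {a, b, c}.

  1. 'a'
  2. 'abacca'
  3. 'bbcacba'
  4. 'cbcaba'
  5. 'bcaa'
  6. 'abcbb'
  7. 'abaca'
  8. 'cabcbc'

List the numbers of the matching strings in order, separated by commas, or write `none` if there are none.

1. 'a' → no match
2. 'abacca' → no match
3. 'bbcacba' → no match
4. 'cbcaba' → no match
5. 'bcaa' → no match
6. 'abcbb' → match
7. 'abaca' → no match
8. 'cabcbc' → match

6, 8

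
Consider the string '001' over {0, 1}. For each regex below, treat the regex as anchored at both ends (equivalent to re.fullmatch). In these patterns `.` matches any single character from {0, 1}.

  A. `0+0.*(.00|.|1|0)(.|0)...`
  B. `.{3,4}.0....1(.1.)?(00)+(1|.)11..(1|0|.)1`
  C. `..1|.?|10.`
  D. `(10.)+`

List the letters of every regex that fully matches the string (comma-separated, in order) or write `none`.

C

A → no match
B → no match
C → match
D → no match — must start with '10'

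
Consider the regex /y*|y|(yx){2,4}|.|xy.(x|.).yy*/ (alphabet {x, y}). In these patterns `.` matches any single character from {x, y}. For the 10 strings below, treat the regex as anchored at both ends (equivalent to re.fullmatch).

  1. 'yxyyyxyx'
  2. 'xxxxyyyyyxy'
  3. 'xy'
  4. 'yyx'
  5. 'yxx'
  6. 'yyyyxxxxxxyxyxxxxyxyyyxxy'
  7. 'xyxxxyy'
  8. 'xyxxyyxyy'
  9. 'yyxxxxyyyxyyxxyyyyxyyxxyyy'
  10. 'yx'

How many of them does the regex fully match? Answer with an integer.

1

1 → no match
2 → no match
3 → no match
4 → no match
5 → no match
6 → no match
7 → match
8 → no match
9 → no match
10 → no match
Total matched: 1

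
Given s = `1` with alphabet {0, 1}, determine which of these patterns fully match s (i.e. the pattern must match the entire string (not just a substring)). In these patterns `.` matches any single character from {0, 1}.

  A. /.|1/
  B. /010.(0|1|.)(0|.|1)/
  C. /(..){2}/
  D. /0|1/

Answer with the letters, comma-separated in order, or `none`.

A, D

A → match
B → no match — must start with `010`
C → no match
D → match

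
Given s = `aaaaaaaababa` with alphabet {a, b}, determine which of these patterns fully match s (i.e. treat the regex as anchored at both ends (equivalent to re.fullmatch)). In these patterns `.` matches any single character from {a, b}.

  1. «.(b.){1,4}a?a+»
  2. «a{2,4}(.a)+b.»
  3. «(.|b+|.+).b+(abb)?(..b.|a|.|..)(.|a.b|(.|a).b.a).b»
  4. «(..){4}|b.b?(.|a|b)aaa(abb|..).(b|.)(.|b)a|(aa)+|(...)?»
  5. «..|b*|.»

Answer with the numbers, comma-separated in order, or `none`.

1 → no match
2 → match
3 → no match — must end with `b`
4 → no match
5 → no match

2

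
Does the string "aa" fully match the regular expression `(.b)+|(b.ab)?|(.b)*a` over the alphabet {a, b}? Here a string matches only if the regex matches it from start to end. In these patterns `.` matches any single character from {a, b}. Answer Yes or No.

No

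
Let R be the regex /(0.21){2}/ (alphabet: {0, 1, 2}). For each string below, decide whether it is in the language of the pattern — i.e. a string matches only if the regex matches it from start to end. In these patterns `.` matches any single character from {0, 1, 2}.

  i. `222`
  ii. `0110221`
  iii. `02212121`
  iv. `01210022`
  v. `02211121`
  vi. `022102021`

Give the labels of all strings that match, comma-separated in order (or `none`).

none

i → no match — must start with `0`
ii → no match
iii → no match
iv → no match — must end with `21`
v → no match
vi → no match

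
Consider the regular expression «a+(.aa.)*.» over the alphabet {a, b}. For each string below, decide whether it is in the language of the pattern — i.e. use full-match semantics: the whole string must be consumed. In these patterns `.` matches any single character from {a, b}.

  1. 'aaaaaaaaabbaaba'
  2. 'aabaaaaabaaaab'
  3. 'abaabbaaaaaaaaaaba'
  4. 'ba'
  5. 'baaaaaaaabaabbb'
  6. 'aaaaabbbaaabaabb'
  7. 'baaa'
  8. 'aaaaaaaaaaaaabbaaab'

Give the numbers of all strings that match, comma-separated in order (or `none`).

1 → match
2 → no match
3 → match
4 → no match — must start with 'a'
5 → no match — must start with 'a'
6 → no match
7 → no match — must start with 'a'
8 → match

1, 3, 8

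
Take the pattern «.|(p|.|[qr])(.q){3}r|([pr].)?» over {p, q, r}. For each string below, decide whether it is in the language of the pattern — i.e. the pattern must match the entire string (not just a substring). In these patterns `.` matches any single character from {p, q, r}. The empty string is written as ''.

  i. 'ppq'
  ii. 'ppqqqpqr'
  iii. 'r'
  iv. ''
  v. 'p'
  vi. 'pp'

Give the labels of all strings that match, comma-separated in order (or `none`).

i → no match
ii → match
iii → match
iv → match
v → match
vi → match

ii, iii, iv, v, vi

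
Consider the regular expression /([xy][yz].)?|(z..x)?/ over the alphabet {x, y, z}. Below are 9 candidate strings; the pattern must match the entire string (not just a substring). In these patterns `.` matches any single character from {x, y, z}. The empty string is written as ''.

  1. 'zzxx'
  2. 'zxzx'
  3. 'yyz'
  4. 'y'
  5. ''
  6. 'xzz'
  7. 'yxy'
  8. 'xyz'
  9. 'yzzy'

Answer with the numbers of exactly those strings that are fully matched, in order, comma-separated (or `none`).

1. 'zzxx' → match
2. 'zxzx' → match
3. 'yyz' → match
4. 'y' → no match
5. '' → match
6. 'xzz' → match
7. 'yxy' → no match
8. 'xyz' → match
9. 'yzzy' → no match

1, 2, 3, 5, 6, 8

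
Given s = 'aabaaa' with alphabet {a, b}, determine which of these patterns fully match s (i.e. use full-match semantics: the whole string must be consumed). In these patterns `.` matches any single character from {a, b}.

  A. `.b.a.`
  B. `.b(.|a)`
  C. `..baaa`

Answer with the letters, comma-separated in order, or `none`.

A → no match
B → no match
C → match

C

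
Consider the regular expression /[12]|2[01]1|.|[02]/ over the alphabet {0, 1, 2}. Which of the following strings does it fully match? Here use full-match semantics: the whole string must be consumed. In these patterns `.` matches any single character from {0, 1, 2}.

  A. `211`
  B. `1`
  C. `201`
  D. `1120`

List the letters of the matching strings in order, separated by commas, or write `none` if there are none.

A, B, C

A. `211` → match
B. `1` → match
C. `201` → match
D. `1120` → no match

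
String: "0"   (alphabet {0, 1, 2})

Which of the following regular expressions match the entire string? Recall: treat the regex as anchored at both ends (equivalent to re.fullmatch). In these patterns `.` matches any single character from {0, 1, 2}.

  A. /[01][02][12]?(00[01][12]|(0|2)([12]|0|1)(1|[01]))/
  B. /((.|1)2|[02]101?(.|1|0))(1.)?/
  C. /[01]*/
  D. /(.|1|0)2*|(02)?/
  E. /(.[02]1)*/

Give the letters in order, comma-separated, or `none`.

A → no match
B → no match
C → match
D → match
E → no match

C, D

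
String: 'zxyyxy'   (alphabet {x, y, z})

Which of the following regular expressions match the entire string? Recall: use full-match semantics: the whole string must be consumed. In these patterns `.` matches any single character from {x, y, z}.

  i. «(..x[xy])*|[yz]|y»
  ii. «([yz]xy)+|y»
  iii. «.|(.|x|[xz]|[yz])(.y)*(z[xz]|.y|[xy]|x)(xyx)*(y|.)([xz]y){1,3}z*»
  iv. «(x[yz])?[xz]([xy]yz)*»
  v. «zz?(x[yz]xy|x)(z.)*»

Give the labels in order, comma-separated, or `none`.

i → no match
ii → match
iii → match
iv → no match
v → no match

ii, iii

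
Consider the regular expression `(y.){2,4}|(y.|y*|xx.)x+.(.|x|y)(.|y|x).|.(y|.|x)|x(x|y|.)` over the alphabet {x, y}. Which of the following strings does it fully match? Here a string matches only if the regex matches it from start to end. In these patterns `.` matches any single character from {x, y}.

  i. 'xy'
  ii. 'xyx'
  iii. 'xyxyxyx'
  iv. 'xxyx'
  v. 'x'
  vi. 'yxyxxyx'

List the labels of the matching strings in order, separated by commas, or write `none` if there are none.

i. 'xy' → match
ii. 'xyx' → no match
iii. 'xyxyxyx' → no match
iv. 'xxyx' → no match
v. 'x' → no match
vi. 'yxyxxyx' → no match

i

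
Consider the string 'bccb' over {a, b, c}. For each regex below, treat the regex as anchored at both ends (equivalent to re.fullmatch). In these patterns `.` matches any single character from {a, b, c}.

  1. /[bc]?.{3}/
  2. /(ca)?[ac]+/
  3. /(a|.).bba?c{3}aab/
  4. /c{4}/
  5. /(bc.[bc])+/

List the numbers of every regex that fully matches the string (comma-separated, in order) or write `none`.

1, 5

1 → match
2 → no match
3 → no match — must end with 'caab'
4 → no match — must start with 'c'
5 → match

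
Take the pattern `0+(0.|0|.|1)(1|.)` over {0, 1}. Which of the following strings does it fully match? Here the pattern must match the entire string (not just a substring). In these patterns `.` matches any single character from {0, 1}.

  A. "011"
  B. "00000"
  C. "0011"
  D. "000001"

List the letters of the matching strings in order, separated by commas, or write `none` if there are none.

A, B, C, D

A → match
B → match
C → match
D → match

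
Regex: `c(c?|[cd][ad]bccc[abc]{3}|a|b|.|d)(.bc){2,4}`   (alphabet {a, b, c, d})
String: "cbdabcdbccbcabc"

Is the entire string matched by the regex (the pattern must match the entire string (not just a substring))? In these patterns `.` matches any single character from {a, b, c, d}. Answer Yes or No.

No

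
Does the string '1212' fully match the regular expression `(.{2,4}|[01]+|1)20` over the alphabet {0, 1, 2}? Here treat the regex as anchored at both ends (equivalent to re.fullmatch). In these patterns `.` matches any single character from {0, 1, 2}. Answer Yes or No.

No

Every match must end with '20', but '1212' does not.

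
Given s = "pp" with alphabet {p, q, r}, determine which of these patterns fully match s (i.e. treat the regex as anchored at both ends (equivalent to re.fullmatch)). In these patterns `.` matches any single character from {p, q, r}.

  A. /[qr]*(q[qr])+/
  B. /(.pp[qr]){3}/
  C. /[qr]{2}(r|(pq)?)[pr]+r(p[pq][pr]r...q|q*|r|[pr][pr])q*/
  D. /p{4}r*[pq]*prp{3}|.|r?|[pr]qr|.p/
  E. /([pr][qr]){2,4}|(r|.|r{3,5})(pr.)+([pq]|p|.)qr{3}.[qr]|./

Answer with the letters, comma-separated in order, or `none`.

A → no match
B → no match
C → no match
D → match
E → no match

D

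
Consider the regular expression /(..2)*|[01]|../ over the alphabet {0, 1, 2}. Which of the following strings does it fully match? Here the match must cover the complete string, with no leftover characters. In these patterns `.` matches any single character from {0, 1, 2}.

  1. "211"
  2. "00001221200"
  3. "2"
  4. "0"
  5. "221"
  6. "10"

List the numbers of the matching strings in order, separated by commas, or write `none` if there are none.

1 → no match
2 → no match
3 → no match
4 → match
5 → no match
6 → match

4, 6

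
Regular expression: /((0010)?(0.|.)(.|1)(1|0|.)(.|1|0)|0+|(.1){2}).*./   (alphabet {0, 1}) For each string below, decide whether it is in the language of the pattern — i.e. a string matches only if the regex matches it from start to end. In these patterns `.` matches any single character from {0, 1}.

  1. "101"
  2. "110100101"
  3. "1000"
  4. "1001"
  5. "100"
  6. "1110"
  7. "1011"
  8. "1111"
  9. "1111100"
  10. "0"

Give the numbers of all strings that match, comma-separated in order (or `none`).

1 → no match
2 → match
3 → no match
4 → no match
5 → no match
6 → no match
7 → no match
8 → no match
9 → match
10 → no match

2, 9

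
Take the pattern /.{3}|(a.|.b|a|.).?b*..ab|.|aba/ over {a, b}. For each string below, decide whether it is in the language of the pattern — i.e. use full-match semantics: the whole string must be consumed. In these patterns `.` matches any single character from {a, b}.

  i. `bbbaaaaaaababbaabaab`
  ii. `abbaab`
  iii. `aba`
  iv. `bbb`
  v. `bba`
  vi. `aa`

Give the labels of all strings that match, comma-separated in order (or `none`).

i → no match
ii → match
iii → match
iv → match
v → match
vi → no match

ii, iii, iv, v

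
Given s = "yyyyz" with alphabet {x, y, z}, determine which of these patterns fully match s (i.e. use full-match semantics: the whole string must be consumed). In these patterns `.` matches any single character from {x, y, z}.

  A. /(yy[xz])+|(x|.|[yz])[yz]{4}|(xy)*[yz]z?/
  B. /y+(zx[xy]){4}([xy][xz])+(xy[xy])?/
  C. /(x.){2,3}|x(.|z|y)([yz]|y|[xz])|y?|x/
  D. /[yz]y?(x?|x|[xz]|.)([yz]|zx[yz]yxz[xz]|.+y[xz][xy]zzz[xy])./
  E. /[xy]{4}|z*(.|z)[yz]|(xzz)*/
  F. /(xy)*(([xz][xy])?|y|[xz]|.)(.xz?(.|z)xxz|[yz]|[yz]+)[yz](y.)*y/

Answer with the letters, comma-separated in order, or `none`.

A → match
B → no match
C → no match
D → match
E → no match
F → no match — must end with "y"

A, D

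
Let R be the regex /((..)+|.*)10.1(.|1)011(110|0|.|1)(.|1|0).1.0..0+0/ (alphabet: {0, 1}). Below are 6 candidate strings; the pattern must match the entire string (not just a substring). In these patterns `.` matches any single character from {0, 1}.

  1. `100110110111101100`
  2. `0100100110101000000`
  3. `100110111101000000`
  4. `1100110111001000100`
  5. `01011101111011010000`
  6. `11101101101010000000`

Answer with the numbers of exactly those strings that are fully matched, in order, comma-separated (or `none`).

1 → match
2 → match
3 → match
4 → match
5 → match
6 → no match

1, 2, 3, 4, 5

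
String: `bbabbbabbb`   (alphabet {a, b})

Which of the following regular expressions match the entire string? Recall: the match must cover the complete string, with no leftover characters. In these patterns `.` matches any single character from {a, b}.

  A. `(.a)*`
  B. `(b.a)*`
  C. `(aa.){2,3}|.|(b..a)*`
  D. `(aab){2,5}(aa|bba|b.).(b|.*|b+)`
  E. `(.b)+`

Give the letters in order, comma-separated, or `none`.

A → no match
B → no match
C → no match
D → no match — must start with `aab`
E → match

E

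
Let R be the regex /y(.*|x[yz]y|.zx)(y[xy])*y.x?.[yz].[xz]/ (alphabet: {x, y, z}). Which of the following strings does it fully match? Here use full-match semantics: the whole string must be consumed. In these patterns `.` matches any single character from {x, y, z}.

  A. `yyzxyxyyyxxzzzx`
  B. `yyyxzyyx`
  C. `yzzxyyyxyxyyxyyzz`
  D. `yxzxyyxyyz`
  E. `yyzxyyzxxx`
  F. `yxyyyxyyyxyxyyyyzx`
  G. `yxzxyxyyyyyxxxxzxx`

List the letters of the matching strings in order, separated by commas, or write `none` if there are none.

A, B, C, D, F

A → match
B. `yyyxzyyx` → match
C → match
D. `yxzxyyxyyz` → match
E. `yyzxyyzxxx` → no match
F → match
G → no match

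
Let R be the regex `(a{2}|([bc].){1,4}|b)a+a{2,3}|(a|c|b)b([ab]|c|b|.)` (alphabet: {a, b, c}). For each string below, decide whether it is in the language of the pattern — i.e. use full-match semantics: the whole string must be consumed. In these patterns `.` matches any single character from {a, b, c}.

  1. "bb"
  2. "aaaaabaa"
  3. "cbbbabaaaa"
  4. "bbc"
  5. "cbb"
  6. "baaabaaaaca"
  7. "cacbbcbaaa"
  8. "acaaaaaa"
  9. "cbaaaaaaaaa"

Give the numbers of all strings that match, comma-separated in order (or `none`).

4, 5, 9

1 → no match
2 → no match
3 → no match
4 → match
5 → match
6 → no match
7 → no match
8 → no match
9 → match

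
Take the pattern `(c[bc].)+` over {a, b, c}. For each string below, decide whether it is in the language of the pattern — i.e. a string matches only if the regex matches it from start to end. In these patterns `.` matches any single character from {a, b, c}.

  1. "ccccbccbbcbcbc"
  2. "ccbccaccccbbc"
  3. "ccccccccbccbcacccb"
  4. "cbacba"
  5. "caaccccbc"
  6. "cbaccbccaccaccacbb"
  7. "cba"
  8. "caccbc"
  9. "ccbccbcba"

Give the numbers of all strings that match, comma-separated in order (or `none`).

1 → no match
2 → no match
3 → no match
4 → match
5 → no match
6 → match
7 → match
8 → no match
9 → match

4, 6, 7, 9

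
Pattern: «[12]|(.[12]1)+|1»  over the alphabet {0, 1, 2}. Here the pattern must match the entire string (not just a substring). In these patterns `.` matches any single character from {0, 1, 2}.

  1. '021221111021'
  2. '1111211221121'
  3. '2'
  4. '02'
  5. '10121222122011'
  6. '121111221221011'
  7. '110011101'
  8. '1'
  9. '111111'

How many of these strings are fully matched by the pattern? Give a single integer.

1 → match
2 → no match
3 → match
4 → no match
5 → no match
6 → match
7 → no match
8 → match
9 → match
Total matched: 5

5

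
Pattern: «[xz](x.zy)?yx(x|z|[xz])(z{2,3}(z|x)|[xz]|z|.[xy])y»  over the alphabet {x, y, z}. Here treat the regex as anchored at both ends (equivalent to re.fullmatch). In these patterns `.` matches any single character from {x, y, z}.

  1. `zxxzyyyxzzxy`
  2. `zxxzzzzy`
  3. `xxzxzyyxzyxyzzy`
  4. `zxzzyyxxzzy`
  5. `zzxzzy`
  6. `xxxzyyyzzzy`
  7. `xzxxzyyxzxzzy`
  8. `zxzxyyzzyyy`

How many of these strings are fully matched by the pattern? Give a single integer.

1 → no match
2 → no match
3 → no match
4 → no match
5 → no match
6 → no match
7 → no match
8 → no match
Total matched: 0

0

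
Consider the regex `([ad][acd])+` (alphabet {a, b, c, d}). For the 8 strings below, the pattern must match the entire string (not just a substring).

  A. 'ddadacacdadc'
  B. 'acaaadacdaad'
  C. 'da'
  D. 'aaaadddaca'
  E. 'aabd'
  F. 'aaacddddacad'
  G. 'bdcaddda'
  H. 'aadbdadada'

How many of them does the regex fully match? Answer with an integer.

4

A → match
B → match
C → match
D → no match
E → no match
F → match
G → no match
H → no match
Total matched: 4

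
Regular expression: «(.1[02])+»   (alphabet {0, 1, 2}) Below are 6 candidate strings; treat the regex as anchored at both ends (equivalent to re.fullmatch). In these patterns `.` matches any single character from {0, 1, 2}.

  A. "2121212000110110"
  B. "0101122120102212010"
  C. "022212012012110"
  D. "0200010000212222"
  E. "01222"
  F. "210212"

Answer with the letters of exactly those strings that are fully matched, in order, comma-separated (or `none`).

A → no match
B → no match
C → no match
D → no match
E → no match
F → match

F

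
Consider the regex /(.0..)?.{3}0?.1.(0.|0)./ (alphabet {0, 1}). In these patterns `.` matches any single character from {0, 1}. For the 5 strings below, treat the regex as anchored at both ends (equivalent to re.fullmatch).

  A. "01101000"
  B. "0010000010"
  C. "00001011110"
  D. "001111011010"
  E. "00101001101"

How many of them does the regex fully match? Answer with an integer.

1

A → match
B → no match
C → no match
D → no match
E → no match
Total matched: 1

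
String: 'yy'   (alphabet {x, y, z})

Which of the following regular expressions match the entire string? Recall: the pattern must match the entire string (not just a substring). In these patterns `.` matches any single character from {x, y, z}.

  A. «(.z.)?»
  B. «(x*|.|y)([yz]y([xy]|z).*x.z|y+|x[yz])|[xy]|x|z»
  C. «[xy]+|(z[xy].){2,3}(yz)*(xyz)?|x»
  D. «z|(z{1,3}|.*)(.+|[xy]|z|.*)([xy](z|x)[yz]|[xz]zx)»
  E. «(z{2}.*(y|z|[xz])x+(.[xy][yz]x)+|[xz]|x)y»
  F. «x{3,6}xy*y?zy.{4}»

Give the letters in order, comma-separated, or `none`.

A → no match
B → match
C → match
D → no match
E → no match
F → no match — must start with 'x'

B, C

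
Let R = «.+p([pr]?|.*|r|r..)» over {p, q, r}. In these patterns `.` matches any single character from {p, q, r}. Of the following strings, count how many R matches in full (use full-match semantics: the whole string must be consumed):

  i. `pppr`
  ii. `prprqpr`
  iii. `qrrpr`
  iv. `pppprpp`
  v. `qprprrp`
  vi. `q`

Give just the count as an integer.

5

i → match
ii → match
iii → match
iv → match
v → match
vi → no match
Total matched: 5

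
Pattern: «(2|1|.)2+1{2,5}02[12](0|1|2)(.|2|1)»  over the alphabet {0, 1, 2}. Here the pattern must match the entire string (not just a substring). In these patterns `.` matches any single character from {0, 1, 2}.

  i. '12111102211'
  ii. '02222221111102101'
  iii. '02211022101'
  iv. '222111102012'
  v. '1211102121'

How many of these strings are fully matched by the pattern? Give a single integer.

3

i → match
ii → match
iii → no match
iv → no match
v → match
Total matched: 3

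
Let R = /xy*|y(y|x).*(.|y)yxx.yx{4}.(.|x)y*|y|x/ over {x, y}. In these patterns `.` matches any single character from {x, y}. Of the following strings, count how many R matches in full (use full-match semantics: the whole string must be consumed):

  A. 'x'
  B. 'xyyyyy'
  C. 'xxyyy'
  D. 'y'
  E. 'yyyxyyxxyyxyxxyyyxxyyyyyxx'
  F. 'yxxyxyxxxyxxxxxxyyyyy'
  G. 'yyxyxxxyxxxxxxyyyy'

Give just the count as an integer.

A. 'x' → match
B. 'xyyyyy' → match
C. 'xxyyy' → no match
D. 'y' → match
E → no match
F → match
G → match
Total matched: 5

5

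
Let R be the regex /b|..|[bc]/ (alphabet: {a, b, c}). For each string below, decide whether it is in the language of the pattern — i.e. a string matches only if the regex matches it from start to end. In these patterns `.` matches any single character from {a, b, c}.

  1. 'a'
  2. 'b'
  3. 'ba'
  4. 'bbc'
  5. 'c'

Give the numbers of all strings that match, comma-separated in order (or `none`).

2, 3, 5

1 → no match
2 → match
3 → match
4 → no match
5 → match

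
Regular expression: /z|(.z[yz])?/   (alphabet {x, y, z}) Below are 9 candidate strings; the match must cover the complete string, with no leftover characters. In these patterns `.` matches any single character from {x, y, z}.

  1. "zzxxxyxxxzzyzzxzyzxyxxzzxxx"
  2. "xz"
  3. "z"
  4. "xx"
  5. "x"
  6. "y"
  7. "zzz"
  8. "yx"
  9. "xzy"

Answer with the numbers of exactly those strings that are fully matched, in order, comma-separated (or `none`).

1 → no match
2 → no match
3 → match
4 → no match
5 → no match
6 → no match
7 → match
8 → no match
9 → match

3, 7, 9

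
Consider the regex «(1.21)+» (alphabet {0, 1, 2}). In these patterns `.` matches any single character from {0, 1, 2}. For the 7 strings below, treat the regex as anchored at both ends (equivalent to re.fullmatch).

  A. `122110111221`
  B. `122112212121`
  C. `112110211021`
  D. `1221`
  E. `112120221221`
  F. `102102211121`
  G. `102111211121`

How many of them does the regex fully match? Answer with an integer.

A → no match
B → no match
C → match
D → match
E → no match
F → no match
G → match
Total matched: 3

3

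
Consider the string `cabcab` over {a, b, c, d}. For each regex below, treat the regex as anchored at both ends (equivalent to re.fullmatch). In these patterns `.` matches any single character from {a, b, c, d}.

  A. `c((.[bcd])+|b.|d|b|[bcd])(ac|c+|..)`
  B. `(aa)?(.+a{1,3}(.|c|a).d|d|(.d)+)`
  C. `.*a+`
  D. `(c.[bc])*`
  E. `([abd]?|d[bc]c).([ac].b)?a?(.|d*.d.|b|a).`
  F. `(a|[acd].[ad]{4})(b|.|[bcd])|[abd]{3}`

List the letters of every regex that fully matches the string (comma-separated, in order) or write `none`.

A → no match
B → no match — must end with `d`
C → no match — must end with `a`
D → match
E → no match
F → no match

D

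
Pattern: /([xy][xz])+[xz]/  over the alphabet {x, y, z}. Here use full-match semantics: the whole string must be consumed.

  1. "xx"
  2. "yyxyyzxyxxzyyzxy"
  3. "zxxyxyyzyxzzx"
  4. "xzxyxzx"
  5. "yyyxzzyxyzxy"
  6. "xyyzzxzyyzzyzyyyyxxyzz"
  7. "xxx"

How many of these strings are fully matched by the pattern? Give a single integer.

1. "xx" → no match
2 → no match
3 → no match
4. "xzxyxzx" → no match
5. "yyyxzzyxyzxy" → no match
6 → no match
7. "xxx" → match
Total matched: 1

1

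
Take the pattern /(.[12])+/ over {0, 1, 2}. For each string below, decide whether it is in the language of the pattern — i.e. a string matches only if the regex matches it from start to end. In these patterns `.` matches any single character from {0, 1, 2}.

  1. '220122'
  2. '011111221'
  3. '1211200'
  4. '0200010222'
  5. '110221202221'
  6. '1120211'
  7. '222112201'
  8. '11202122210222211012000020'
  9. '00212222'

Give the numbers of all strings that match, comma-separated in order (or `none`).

1 → match
2 → no match
3 → no match
4 → no match
5 → no match
6 → no match
7 → no match
8 → no match
9 → no match

1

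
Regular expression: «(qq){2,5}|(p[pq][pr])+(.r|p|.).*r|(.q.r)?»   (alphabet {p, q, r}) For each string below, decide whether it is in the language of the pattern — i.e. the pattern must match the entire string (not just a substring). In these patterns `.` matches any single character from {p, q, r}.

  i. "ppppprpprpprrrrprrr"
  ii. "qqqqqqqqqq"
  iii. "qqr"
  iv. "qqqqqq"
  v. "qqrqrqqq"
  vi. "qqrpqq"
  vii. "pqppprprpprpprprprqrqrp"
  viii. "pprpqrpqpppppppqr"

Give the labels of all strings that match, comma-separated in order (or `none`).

i → match
ii. "qqqqqqqqqq" → match
iii. "qqr" → no match
iv. "qqqqqq" → match
v. "qqrqrqqq" → no match
vi. "qqrpqq" → no match
vii → no match
viii → match

i, ii, iv, viii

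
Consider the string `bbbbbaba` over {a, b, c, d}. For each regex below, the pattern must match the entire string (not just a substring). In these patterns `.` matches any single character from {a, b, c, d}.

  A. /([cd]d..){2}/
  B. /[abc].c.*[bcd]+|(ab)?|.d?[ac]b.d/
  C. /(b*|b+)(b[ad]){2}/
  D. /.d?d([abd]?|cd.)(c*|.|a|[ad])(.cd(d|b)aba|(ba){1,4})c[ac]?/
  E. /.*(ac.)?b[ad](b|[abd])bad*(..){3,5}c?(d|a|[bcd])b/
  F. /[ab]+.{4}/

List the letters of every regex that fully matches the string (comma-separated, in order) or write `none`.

A → no match
B → no match
C → match
D → no match
E → no match — must end with `b`
F → match

C, F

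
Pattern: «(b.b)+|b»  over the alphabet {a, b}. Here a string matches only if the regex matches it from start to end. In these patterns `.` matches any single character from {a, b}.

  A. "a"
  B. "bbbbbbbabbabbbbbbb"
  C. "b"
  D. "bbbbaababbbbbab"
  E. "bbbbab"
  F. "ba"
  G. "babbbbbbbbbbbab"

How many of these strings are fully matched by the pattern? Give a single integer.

4

A → no match — must start with "b"
B → match
C → match
D → no match
E → match
F → no match — must end with "b"
G → match
Total matched: 4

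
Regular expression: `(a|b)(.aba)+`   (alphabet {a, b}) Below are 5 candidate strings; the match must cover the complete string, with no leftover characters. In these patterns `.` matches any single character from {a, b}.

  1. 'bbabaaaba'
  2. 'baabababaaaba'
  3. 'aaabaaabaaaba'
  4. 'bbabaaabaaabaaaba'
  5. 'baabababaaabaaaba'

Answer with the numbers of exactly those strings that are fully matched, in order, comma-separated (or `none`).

1 → match
2 → match
3 → match
4 → match
5 → match

1, 2, 3, 4, 5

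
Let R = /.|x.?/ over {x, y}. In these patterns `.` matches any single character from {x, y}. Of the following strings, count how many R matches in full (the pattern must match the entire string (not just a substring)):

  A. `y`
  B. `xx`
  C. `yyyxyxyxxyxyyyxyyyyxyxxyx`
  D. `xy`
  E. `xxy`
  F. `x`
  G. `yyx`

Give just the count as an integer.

A → match
B → match
C → no match
D → match
E → no match
F → match
G → no match
Total matched: 4

4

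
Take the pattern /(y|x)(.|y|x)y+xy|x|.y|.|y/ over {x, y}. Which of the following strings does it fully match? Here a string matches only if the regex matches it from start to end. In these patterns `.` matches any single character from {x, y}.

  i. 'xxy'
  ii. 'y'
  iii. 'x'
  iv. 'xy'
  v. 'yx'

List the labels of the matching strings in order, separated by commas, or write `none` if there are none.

ii, iii, iv

i. 'xxy' → no match
ii. 'y' → match
iii. 'x' → match
iv. 'xy' → match
v. 'yx' → no match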